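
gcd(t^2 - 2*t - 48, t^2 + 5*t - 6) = t + 6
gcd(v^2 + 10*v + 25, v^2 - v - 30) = v + 5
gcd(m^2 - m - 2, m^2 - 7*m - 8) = m + 1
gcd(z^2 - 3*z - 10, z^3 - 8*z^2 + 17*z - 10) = z - 5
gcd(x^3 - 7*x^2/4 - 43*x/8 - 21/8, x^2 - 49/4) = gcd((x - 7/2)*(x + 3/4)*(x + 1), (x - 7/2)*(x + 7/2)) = x - 7/2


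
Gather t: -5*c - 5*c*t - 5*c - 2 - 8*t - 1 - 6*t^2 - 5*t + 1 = -10*c - 6*t^2 + t*(-5*c - 13) - 2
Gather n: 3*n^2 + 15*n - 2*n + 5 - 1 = 3*n^2 + 13*n + 4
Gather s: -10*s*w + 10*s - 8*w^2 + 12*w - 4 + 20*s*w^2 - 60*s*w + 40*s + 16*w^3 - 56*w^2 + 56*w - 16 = s*(20*w^2 - 70*w + 50) + 16*w^3 - 64*w^2 + 68*w - 20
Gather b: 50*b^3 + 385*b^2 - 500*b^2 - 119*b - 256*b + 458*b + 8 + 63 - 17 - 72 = 50*b^3 - 115*b^2 + 83*b - 18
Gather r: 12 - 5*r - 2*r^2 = -2*r^2 - 5*r + 12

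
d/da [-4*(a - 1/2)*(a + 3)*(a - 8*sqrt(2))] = -12*a^2 - 20*a + 64*sqrt(2)*a + 6 + 80*sqrt(2)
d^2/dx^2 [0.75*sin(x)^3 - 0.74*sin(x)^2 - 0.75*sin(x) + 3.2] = 0.1875*sin(x) + 1.6875*sin(3*x) - 1.48*cos(2*x)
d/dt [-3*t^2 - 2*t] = -6*t - 2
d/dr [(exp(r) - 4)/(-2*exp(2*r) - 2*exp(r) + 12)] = ((exp(r) - 4)*(2*exp(r) + 1) - exp(2*r) - exp(r) + 6)*exp(r)/(2*(exp(2*r) + exp(r) - 6)^2)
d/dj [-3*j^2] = -6*j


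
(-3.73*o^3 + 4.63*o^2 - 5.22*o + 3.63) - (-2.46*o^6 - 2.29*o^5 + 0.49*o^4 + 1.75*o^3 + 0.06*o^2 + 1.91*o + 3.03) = 2.46*o^6 + 2.29*o^5 - 0.49*o^4 - 5.48*o^3 + 4.57*o^2 - 7.13*o + 0.6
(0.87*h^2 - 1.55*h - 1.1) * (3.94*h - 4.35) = 3.4278*h^3 - 9.8915*h^2 + 2.4085*h + 4.785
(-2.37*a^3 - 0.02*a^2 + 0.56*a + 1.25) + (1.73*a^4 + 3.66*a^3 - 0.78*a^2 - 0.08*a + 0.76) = 1.73*a^4 + 1.29*a^3 - 0.8*a^2 + 0.48*a + 2.01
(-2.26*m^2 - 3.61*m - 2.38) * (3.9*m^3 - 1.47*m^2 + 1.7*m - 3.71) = -8.814*m^5 - 10.7568*m^4 - 7.8173*m^3 + 5.7462*m^2 + 9.3471*m + 8.8298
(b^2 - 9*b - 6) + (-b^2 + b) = -8*b - 6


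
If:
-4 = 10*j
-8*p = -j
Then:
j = -2/5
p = -1/20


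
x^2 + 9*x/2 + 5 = (x + 2)*(x + 5/2)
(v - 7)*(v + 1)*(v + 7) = v^3 + v^2 - 49*v - 49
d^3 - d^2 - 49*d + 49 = (d - 7)*(d - 1)*(d + 7)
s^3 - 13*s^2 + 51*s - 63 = (s - 7)*(s - 3)^2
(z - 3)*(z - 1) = z^2 - 4*z + 3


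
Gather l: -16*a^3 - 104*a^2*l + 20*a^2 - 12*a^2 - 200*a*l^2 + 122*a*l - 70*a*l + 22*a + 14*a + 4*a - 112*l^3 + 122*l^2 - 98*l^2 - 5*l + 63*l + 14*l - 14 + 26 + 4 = -16*a^3 + 8*a^2 + 40*a - 112*l^3 + l^2*(24 - 200*a) + l*(-104*a^2 + 52*a + 72) + 16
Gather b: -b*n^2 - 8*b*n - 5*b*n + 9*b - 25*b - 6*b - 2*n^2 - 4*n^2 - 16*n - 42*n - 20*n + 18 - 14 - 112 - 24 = b*(-n^2 - 13*n - 22) - 6*n^2 - 78*n - 132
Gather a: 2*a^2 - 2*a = 2*a^2 - 2*a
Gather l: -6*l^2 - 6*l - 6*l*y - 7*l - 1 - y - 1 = -6*l^2 + l*(-6*y - 13) - y - 2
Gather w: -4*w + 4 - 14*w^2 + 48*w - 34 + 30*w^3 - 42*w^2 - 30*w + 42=30*w^3 - 56*w^2 + 14*w + 12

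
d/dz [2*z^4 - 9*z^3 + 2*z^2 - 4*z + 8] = 8*z^3 - 27*z^2 + 4*z - 4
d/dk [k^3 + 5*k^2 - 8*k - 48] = 3*k^2 + 10*k - 8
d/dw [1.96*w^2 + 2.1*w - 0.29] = 3.92*w + 2.1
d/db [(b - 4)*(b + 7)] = 2*b + 3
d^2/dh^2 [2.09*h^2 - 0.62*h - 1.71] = 4.18000000000000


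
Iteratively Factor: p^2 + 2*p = (p)*(p + 2)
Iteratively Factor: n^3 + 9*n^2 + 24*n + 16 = (n + 4)*(n^2 + 5*n + 4) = (n + 1)*(n + 4)*(n + 4)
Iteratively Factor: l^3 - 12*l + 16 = (l - 2)*(l^2 + 2*l - 8) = (l - 2)^2*(l + 4)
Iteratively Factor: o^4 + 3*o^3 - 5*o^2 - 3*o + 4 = (o - 1)*(o^3 + 4*o^2 - o - 4) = (o - 1)*(o + 4)*(o^2 - 1) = (o - 1)^2*(o + 4)*(o + 1)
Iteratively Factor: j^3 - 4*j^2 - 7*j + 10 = (j - 5)*(j^2 + j - 2) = (j - 5)*(j + 2)*(j - 1)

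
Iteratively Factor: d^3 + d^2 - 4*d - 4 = (d - 2)*(d^2 + 3*d + 2) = (d - 2)*(d + 2)*(d + 1)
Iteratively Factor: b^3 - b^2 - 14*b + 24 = (b - 2)*(b^2 + b - 12) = (b - 2)*(b + 4)*(b - 3)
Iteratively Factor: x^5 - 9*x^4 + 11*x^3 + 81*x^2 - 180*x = (x - 4)*(x^4 - 5*x^3 - 9*x^2 + 45*x) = (x - 4)*(x + 3)*(x^3 - 8*x^2 + 15*x) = x*(x - 4)*(x + 3)*(x^2 - 8*x + 15) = x*(x - 4)*(x - 3)*(x + 3)*(x - 5)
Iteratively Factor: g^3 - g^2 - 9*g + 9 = (g + 3)*(g^2 - 4*g + 3) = (g - 3)*(g + 3)*(g - 1)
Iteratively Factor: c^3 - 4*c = (c - 2)*(c^2 + 2*c) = (c - 2)*(c + 2)*(c)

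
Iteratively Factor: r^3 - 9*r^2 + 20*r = (r)*(r^2 - 9*r + 20) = r*(r - 4)*(r - 5)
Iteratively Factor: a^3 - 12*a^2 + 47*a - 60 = (a - 5)*(a^2 - 7*a + 12) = (a - 5)*(a - 4)*(a - 3)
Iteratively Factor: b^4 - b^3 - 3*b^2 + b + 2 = (b - 1)*(b^3 - 3*b - 2) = (b - 1)*(b + 1)*(b^2 - b - 2) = (b - 1)*(b + 1)^2*(b - 2)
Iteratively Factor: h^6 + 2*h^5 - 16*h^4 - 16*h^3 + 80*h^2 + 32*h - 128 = (h + 4)*(h^5 - 2*h^4 - 8*h^3 + 16*h^2 + 16*h - 32) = (h - 2)*(h + 4)*(h^4 - 8*h^2 + 16) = (h - 2)*(h + 2)*(h + 4)*(h^3 - 2*h^2 - 4*h + 8) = (h - 2)^2*(h + 2)*(h + 4)*(h^2 - 4) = (h - 2)^3*(h + 2)*(h + 4)*(h + 2)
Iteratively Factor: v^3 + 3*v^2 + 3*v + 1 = (v + 1)*(v^2 + 2*v + 1) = (v + 1)^2*(v + 1)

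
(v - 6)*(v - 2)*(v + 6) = v^3 - 2*v^2 - 36*v + 72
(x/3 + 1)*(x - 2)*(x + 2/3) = x^3/3 + 5*x^2/9 - 16*x/9 - 4/3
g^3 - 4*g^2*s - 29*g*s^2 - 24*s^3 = (g - 8*s)*(g + s)*(g + 3*s)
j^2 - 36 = (j - 6)*(j + 6)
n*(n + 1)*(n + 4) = n^3 + 5*n^2 + 4*n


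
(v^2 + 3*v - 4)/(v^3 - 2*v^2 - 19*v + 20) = 1/(v - 5)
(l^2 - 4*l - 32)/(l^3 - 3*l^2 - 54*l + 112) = (l + 4)/(l^2 + 5*l - 14)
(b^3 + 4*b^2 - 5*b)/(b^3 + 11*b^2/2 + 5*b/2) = 2*(b - 1)/(2*b + 1)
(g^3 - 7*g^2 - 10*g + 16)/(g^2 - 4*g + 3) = (g^2 - 6*g - 16)/(g - 3)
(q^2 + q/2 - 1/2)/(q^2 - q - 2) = (q - 1/2)/(q - 2)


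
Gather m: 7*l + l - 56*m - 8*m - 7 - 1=8*l - 64*m - 8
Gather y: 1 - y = 1 - y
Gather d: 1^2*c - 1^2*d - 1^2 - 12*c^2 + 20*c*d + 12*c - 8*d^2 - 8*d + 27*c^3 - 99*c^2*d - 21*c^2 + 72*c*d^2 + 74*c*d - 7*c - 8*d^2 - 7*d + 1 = 27*c^3 - 33*c^2 + 6*c + d^2*(72*c - 16) + d*(-99*c^2 + 94*c - 16)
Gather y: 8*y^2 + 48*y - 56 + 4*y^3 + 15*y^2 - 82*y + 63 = 4*y^3 + 23*y^2 - 34*y + 7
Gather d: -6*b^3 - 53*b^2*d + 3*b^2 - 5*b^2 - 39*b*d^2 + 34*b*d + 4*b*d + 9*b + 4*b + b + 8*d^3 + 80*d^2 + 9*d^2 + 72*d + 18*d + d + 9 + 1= -6*b^3 - 2*b^2 + 14*b + 8*d^3 + d^2*(89 - 39*b) + d*(-53*b^2 + 38*b + 91) + 10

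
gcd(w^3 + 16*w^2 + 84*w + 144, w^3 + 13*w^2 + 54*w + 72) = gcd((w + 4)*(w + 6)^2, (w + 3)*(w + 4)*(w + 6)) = w^2 + 10*w + 24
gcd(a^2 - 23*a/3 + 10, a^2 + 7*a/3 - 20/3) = a - 5/3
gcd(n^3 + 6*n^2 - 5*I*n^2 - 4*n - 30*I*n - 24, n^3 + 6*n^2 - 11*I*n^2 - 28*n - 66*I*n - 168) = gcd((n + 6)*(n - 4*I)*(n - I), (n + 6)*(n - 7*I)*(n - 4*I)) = n^2 + n*(6 - 4*I) - 24*I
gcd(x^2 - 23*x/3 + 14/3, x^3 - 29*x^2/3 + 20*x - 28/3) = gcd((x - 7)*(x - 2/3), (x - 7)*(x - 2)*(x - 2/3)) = x^2 - 23*x/3 + 14/3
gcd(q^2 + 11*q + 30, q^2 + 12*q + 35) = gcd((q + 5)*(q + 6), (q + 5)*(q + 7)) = q + 5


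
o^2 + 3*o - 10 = (o - 2)*(o + 5)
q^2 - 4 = (q - 2)*(q + 2)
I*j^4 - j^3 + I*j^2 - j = j*(j + I)^2*(I*j + 1)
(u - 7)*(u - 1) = u^2 - 8*u + 7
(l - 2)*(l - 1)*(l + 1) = l^3 - 2*l^2 - l + 2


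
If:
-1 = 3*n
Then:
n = -1/3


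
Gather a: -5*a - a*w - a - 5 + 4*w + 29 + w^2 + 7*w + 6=a*(-w - 6) + w^2 + 11*w + 30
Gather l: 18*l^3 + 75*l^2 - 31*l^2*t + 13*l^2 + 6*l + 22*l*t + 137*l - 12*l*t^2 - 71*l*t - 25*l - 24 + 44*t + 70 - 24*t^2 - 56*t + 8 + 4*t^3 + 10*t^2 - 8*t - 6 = 18*l^3 + l^2*(88 - 31*t) + l*(-12*t^2 - 49*t + 118) + 4*t^3 - 14*t^2 - 20*t + 48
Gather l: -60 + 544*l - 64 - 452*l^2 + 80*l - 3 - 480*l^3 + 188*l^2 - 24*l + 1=-480*l^3 - 264*l^2 + 600*l - 126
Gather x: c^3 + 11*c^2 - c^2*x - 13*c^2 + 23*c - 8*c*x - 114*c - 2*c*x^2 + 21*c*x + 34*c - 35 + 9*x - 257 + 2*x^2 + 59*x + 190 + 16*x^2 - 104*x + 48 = c^3 - 2*c^2 - 57*c + x^2*(18 - 2*c) + x*(-c^2 + 13*c - 36) - 54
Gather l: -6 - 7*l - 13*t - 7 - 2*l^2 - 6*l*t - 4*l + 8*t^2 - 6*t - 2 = -2*l^2 + l*(-6*t - 11) + 8*t^2 - 19*t - 15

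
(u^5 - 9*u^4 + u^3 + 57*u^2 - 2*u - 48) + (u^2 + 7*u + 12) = u^5 - 9*u^4 + u^3 + 58*u^2 + 5*u - 36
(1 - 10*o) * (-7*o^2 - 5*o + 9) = 70*o^3 + 43*o^2 - 95*o + 9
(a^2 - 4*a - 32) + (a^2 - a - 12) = 2*a^2 - 5*a - 44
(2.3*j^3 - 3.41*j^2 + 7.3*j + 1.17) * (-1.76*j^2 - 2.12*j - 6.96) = -4.048*j^5 + 1.1256*j^4 - 21.6268*j^3 + 6.1984*j^2 - 53.2884*j - 8.1432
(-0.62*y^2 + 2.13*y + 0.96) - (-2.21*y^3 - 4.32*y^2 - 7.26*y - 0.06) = 2.21*y^3 + 3.7*y^2 + 9.39*y + 1.02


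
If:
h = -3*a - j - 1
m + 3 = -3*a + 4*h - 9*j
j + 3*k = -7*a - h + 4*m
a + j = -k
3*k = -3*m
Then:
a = -1/2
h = 3/7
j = 1/14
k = 3/7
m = -3/7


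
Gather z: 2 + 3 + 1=6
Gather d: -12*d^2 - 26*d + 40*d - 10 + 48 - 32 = -12*d^2 + 14*d + 6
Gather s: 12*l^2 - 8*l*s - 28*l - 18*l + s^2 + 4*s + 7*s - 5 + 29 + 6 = 12*l^2 - 46*l + s^2 + s*(11 - 8*l) + 30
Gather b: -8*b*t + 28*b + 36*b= b*(64 - 8*t)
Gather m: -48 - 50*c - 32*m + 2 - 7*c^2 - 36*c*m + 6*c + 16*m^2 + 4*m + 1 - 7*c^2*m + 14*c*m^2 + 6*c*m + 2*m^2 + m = -7*c^2 - 44*c + m^2*(14*c + 18) + m*(-7*c^2 - 30*c - 27) - 45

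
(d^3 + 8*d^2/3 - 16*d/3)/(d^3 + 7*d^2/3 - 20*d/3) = (3*d - 4)/(3*d - 5)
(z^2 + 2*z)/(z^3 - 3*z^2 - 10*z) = 1/(z - 5)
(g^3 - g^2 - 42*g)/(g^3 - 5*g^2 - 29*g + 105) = g*(g + 6)/(g^2 + 2*g - 15)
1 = 1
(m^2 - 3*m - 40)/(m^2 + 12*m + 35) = (m - 8)/(m + 7)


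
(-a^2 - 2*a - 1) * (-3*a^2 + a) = 3*a^4 + 5*a^3 + a^2 - a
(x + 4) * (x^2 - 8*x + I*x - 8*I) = x^3 - 4*x^2 + I*x^2 - 32*x - 4*I*x - 32*I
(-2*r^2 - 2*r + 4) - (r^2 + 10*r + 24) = -3*r^2 - 12*r - 20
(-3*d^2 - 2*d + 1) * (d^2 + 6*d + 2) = -3*d^4 - 20*d^3 - 17*d^2 + 2*d + 2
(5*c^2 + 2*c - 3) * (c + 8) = 5*c^3 + 42*c^2 + 13*c - 24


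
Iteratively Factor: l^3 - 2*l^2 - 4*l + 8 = (l + 2)*(l^2 - 4*l + 4) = (l - 2)*(l + 2)*(l - 2)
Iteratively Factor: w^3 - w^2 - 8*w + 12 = (w - 2)*(w^2 + w - 6) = (w - 2)*(w + 3)*(w - 2)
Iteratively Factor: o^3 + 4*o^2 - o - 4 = (o - 1)*(o^2 + 5*o + 4) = (o - 1)*(o + 4)*(o + 1)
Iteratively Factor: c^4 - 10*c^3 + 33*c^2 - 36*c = (c - 3)*(c^3 - 7*c^2 + 12*c) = (c - 3)^2*(c^2 - 4*c) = (c - 4)*(c - 3)^2*(c)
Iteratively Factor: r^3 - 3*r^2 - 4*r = (r + 1)*(r^2 - 4*r) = r*(r + 1)*(r - 4)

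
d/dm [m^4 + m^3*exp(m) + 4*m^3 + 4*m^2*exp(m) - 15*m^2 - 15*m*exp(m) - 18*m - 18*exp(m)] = m^3*exp(m) + 4*m^3 + 7*m^2*exp(m) + 12*m^2 - 7*m*exp(m) - 30*m - 33*exp(m) - 18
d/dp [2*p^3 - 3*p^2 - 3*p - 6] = 6*p^2 - 6*p - 3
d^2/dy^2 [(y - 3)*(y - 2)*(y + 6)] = 6*y + 2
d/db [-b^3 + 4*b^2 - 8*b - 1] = -3*b^2 + 8*b - 8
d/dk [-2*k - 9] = -2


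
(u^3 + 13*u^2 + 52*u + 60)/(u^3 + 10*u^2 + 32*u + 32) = (u^2 + 11*u + 30)/(u^2 + 8*u + 16)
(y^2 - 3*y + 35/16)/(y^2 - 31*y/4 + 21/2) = (y - 5/4)/(y - 6)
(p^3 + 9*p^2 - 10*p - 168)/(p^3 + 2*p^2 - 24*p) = (p + 7)/p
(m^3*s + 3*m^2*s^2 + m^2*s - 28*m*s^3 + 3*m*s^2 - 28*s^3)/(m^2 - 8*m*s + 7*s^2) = s*(m^3 + 3*m^2*s + m^2 - 28*m*s^2 + 3*m*s - 28*s^2)/(m^2 - 8*m*s + 7*s^2)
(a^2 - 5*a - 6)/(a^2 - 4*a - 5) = (a - 6)/(a - 5)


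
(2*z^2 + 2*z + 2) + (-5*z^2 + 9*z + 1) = -3*z^2 + 11*z + 3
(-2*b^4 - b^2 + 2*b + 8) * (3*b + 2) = -6*b^5 - 4*b^4 - 3*b^3 + 4*b^2 + 28*b + 16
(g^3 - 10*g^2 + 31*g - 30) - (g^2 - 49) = g^3 - 11*g^2 + 31*g + 19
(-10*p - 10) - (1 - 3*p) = -7*p - 11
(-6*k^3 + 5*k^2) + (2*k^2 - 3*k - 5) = -6*k^3 + 7*k^2 - 3*k - 5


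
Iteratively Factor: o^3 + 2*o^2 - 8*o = (o - 2)*(o^2 + 4*o) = (o - 2)*(o + 4)*(o)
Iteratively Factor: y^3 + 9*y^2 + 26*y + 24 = (y + 3)*(y^2 + 6*y + 8) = (y + 2)*(y + 3)*(y + 4)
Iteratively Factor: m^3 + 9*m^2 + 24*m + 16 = (m + 1)*(m^2 + 8*m + 16) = (m + 1)*(m + 4)*(m + 4)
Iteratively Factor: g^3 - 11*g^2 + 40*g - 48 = (g - 4)*(g^2 - 7*g + 12) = (g - 4)*(g - 3)*(g - 4)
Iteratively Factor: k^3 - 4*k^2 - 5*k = (k - 5)*(k^2 + k) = k*(k - 5)*(k + 1)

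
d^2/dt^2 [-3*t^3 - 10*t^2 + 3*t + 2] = -18*t - 20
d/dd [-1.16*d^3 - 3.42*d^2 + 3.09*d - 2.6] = -3.48*d^2 - 6.84*d + 3.09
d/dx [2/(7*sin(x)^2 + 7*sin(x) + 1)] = -14*(2*sin(x) + 1)*cos(x)/(7*sin(x)^2 + 7*sin(x) + 1)^2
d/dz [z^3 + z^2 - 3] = z*(3*z + 2)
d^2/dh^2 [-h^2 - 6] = -2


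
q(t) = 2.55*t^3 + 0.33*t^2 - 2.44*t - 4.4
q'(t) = 7.65*t^2 + 0.66*t - 2.44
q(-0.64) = -3.37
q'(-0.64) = 0.27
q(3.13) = 69.39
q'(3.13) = 74.57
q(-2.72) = -46.64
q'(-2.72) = 52.36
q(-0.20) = -3.92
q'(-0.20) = -2.27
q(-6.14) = -567.24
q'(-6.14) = 281.91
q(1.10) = -3.29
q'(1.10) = 7.54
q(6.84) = 810.38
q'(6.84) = 359.98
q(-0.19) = -3.94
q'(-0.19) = -2.29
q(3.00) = 60.10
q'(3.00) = 68.39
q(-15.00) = -8499.80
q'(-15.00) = 1708.91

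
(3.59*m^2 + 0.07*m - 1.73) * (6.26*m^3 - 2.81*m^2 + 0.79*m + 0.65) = 22.4734*m^5 - 9.6497*m^4 - 8.1904*m^3 + 7.2501*m^2 - 1.3212*m - 1.1245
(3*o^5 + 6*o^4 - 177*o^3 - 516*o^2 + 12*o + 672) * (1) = 3*o^5 + 6*o^4 - 177*o^3 - 516*o^2 + 12*o + 672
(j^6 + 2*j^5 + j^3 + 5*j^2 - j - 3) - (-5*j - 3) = j^6 + 2*j^5 + j^3 + 5*j^2 + 4*j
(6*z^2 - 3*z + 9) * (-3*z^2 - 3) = -18*z^4 + 9*z^3 - 45*z^2 + 9*z - 27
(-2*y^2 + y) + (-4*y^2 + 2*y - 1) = -6*y^2 + 3*y - 1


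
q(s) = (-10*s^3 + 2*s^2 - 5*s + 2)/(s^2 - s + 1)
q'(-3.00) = -9.44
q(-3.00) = 23.46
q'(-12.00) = -9.97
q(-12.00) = 112.29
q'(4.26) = -10.11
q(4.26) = -50.79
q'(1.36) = -16.60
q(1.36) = -17.63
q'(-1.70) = -8.41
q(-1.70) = 11.70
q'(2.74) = -10.76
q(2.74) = -35.09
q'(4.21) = -10.11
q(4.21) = -50.28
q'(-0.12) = -2.66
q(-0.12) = 2.33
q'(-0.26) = -2.96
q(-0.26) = 2.72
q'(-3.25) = -9.53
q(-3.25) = 25.83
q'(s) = (1 - 2*s)*(-10*s^3 + 2*s^2 - 5*s + 2)/(s^2 - s + 1)^2 + (-30*s^2 + 4*s - 5)/(s^2 - s + 1)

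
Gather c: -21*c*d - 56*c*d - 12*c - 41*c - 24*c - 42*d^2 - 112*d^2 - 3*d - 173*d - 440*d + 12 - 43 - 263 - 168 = c*(-77*d - 77) - 154*d^2 - 616*d - 462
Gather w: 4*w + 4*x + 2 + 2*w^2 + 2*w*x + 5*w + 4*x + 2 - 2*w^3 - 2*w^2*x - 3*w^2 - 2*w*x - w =-2*w^3 + w^2*(-2*x - 1) + 8*w + 8*x + 4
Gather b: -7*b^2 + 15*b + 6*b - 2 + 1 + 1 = -7*b^2 + 21*b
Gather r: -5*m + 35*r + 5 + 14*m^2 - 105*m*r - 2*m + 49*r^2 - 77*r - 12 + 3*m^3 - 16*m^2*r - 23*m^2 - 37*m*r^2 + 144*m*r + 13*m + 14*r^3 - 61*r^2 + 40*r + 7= 3*m^3 - 9*m^2 + 6*m + 14*r^3 + r^2*(-37*m - 12) + r*(-16*m^2 + 39*m - 2)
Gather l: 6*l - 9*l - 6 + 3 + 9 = 6 - 3*l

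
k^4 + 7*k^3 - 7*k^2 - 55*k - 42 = (k - 3)*(k + 1)*(k + 2)*(k + 7)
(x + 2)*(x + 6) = x^2 + 8*x + 12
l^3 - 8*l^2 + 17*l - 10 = (l - 5)*(l - 2)*(l - 1)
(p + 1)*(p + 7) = p^2 + 8*p + 7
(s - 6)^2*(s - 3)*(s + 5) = s^4 - 10*s^3 - 3*s^2 + 252*s - 540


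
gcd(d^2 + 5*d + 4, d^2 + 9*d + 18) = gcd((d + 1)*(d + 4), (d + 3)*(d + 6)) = 1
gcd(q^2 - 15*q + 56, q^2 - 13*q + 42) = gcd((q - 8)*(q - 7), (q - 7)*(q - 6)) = q - 7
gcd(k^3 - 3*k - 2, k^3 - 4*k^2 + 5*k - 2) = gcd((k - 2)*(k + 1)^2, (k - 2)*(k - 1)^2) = k - 2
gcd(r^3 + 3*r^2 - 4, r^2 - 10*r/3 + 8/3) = 1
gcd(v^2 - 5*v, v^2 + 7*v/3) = v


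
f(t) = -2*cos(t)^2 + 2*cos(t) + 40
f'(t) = 4*sin(t)*cos(t) - 2*sin(t)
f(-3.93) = 37.60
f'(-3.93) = -3.42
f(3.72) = 36.92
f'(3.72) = 2.92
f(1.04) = 40.50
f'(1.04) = 0.02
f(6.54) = 40.06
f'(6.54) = 0.47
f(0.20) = 40.04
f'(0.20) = 0.38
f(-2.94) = 36.12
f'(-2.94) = 1.19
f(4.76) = 40.09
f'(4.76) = 1.81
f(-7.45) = 40.48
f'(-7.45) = 0.39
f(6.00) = 40.08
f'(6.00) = -0.51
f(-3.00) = 36.06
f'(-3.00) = 0.84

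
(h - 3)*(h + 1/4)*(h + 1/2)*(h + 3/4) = h^4 - 3*h^3/2 - 61*h^2/16 - 63*h/32 - 9/32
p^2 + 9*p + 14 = (p + 2)*(p + 7)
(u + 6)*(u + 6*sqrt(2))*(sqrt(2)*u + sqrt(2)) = sqrt(2)*u^3 + 7*sqrt(2)*u^2 + 12*u^2 + 6*sqrt(2)*u + 84*u + 72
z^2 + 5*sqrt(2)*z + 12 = (z + 2*sqrt(2))*(z + 3*sqrt(2))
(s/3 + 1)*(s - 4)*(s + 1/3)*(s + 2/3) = s^4/3 - 115*s^2/27 - 110*s/27 - 8/9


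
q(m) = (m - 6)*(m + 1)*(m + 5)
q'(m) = (m - 6)*(m + 1) + (m - 6)*(m + 5) + (m + 1)*(m + 5)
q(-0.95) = -1.41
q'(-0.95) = -28.29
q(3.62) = -94.78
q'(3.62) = 8.31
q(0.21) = -36.50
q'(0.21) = -30.87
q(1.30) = -68.10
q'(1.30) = -25.93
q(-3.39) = 36.13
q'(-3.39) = 3.48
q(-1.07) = 1.94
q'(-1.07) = -27.57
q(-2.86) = 35.27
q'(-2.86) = -6.46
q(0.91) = -57.46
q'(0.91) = -28.52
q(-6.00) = -60.00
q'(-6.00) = 77.00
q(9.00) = 420.00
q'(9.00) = 212.00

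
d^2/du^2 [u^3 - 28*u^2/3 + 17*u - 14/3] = 6*u - 56/3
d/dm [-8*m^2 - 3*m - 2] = -16*m - 3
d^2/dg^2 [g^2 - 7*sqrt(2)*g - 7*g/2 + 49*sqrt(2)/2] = 2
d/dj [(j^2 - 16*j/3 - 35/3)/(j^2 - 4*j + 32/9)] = 6*(18*j^2 + 411*j - 886)/(81*j^4 - 648*j^3 + 1872*j^2 - 2304*j + 1024)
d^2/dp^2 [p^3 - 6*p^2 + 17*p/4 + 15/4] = 6*p - 12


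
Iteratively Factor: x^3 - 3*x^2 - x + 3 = (x - 3)*(x^2 - 1) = (x - 3)*(x - 1)*(x + 1)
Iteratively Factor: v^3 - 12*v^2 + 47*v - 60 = (v - 4)*(v^2 - 8*v + 15) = (v - 5)*(v - 4)*(v - 3)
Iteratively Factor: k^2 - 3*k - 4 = (k - 4)*(k + 1)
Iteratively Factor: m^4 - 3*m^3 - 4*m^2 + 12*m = (m - 2)*(m^3 - m^2 - 6*m) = m*(m - 2)*(m^2 - m - 6) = m*(m - 2)*(m + 2)*(m - 3)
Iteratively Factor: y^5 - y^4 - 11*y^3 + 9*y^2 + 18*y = (y + 1)*(y^4 - 2*y^3 - 9*y^2 + 18*y) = (y - 2)*(y + 1)*(y^3 - 9*y) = y*(y - 2)*(y + 1)*(y^2 - 9) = y*(y - 2)*(y + 1)*(y + 3)*(y - 3)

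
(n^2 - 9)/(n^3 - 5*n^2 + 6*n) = (n + 3)/(n*(n - 2))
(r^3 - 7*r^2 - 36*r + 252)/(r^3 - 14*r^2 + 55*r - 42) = (r + 6)/(r - 1)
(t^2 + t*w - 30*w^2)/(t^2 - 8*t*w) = (t^2 + t*w - 30*w^2)/(t*(t - 8*w))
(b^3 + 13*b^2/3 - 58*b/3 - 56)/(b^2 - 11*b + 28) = (b^2 + 25*b/3 + 14)/(b - 7)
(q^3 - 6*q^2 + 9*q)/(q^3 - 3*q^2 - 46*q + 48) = q*(q^2 - 6*q + 9)/(q^3 - 3*q^2 - 46*q + 48)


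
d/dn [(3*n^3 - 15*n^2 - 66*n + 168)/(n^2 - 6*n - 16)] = 3*(n^4 - 12*n^3 + 4*n^2 + 48*n + 688)/(n^4 - 12*n^3 + 4*n^2 + 192*n + 256)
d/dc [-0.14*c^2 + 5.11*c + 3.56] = 5.11 - 0.28*c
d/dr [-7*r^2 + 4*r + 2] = 4 - 14*r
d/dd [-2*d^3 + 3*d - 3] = 3 - 6*d^2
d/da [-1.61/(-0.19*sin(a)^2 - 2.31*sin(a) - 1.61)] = -(0.6118*sin(a) + 3.7191)*cos(a)/(0.19*sin(a)^2 + 2.31*sin(a) + 1.61)^2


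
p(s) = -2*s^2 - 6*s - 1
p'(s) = -4*s - 6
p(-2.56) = 1.25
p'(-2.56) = 4.24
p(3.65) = -49.54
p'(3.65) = -20.60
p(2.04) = -21.56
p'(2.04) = -14.16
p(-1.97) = 3.06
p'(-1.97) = 1.88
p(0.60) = -5.32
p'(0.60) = -8.40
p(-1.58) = 3.49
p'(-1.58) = 0.32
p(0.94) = -8.41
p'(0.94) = -9.76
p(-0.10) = -0.42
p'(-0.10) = -5.60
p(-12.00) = -217.00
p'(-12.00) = 42.00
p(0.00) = -1.00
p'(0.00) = -6.00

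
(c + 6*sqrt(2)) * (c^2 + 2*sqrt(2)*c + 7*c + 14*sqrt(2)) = c^3 + 7*c^2 + 8*sqrt(2)*c^2 + 24*c + 56*sqrt(2)*c + 168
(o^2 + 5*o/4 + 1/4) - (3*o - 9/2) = o^2 - 7*o/4 + 19/4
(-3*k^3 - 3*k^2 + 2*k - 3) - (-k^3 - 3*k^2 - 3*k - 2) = -2*k^3 + 5*k - 1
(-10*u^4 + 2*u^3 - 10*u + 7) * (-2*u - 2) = 20*u^5 + 16*u^4 - 4*u^3 + 20*u^2 + 6*u - 14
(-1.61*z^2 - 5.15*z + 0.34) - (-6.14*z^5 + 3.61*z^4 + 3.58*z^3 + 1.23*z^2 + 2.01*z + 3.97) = 6.14*z^5 - 3.61*z^4 - 3.58*z^3 - 2.84*z^2 - 7.16*z - 3.63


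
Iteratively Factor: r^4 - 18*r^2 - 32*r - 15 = (r - 5)*(r^3 + 5*r^2 + 7*r + 3) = (r - 5)*(r + 3)*(r^2 + 2*r + 1) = (r - 5)*(r + 1)*(r + 3)*(r + 1)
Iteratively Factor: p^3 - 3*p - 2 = (p + 1)*(p^2 - p - 2) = (p + 1)^2*(p - 2)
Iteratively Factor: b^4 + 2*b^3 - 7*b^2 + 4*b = (b)*(b^3 + 2*b^2 - 7*b + 4) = b*(b + 4)*(b^2 - 2*b + 1) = b*(b - 1)*(b + 4)*(b - 1)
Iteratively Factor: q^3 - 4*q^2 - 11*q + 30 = (q - 2)*(q^2 - 2*q - 15) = (q - 5)*(q - 2)*(q + 3)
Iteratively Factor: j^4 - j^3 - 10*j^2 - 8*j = (j)*(j^3 - j^2 - 10*j - 8) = j*(j - 4)*(j^2 + 3*j + 2) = j*(j - 4)*(j + 2)*(j + 1)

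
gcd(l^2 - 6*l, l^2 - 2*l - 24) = l - 6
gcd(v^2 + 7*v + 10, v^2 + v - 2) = v + 2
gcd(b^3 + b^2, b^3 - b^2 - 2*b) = b^2 + b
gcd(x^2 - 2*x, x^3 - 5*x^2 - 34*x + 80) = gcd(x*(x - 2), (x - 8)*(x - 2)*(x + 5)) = x - 2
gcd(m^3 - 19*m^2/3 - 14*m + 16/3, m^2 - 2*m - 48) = m - 8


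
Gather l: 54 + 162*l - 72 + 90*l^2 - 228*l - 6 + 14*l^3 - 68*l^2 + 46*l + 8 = 14*l^3 + 22*l^2 - 20*l - 16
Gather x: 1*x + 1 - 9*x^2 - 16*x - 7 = -9*x^2 - 15*x - 6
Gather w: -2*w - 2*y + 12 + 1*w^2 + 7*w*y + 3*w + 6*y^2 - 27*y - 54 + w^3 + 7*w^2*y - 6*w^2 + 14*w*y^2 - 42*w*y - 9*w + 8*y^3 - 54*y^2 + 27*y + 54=w^3 + w^2*(7*y - 5) + w*(14*y^2 - 35*y - 8) + 8*y^3 - 48*y^2 - 2*y + 12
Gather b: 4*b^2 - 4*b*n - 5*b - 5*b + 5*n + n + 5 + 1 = 4*b^2 + b*(-4*n - 10) + 6*n + 6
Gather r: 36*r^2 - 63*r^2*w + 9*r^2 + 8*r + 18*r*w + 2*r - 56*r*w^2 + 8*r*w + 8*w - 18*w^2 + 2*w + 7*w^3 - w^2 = r^2*(45 - 63*w) + r*(-56*w^2 + 26*w + 10) + 7*w^3 - 19*w^2 + 10*w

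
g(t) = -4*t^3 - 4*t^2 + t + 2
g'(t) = -12*t^2 - 8*t + 1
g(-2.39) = 31.37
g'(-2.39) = -48.43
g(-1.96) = 14.79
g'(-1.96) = -29.42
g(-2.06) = 17.93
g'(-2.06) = -33.44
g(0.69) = -0.53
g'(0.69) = -10.23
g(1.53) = -20.16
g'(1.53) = -39.33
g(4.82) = -534.03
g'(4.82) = -316.35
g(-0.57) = 0.87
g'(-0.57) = 1.66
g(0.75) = -1.19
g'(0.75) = -11.75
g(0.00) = 2.00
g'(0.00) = 1.00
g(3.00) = -139.00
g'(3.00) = -131.00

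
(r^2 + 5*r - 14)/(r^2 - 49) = (r - 2)/(r - 7)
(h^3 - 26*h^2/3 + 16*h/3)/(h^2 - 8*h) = h - 2/3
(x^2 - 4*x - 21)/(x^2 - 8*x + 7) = (x + 3)/(x - 1)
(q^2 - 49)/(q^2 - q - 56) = (q - 7)/(q - 8)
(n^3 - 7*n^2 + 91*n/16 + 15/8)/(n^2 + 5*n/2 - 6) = (16*n^3 - 112*n^2 + 91*n + 30)/(8*(2*n^2 + 5*n - 12))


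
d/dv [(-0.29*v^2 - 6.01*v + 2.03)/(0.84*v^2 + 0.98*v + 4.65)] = (4.7642*v^2 - 6.1074*v - 29.9359)/(0.7056*v^4 + 1.6464*v^3 + 8.7724*v^2 + 9.114*v + 21.6225)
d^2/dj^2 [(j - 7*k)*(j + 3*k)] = 2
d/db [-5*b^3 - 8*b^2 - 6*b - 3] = -15*b^2 - 16*b - 6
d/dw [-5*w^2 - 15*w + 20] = -10*w - 15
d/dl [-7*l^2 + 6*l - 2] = 6 - 14*l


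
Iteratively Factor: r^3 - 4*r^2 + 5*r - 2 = (r - 1)*(r^2 - 3*r + 2) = (r - 1)^2*(r - 2)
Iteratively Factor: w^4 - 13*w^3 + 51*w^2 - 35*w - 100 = (w + 1)*(w^3 - 14*w^2 + 65*w - 100) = (w - 5)*(w + 1)*(w^2 - 9*w + 20) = (w - 5)*(w - 4)*(w + 1)*(w - 5)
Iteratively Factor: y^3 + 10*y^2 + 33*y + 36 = (y + 3)*(y^2 + 7*y + 12) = (y + 3)^2*(y + 4)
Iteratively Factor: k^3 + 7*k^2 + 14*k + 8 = (k + 4)*(k^2 + 3*k + 2) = (k + 2)*(k + 4)*(k + 1)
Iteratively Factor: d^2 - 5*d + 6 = (d - 3)*(d - 2)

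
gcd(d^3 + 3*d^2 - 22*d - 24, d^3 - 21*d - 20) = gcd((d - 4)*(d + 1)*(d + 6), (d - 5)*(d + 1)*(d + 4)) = d + 1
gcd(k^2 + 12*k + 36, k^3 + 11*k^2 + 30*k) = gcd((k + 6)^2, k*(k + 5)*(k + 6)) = k + 6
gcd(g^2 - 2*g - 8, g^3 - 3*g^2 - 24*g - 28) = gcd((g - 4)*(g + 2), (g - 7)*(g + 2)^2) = g + 2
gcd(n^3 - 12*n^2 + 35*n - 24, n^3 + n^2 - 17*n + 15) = n^2 - 4*n + 3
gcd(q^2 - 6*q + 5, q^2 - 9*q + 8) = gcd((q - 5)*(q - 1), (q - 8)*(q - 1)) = q - 1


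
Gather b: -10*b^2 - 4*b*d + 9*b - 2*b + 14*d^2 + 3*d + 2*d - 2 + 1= -10*b^2 + b*(7 - 4*d) + 14*d^2 + 5*d - 1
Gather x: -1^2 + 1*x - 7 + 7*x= 8*x - 8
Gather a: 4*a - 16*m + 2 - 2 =4*a - 16*m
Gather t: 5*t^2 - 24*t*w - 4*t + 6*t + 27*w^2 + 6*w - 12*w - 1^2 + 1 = 5*t^2 + t*(2 - 24*w) + 27*w^2 - 6*w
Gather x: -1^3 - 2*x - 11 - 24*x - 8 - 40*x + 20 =-66*x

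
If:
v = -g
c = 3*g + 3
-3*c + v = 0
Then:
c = 3/10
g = -9/10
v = 9/10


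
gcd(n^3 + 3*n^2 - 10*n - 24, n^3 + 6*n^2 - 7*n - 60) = n^2 + n - 12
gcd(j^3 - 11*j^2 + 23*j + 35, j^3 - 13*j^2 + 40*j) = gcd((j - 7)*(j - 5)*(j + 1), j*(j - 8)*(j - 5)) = j - 5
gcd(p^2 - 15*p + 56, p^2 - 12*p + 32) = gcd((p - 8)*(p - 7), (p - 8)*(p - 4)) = p - 8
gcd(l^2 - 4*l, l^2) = l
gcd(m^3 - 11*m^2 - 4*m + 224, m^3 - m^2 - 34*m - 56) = m^2 - 3*m - 28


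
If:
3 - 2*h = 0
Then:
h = 3/2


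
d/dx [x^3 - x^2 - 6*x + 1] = 3*x^2 - 2*x - 6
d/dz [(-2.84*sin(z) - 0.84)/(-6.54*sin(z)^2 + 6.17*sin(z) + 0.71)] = (-18.5736*sin(z)^2 - 10.9872*sin(z) + 3.1664)*cos(z)/(42.7716*sin(z)^4 - 80.7036*sin(z)^3 + 28.7821*sin(z)^2 + 8.7614*sin(z) + 0.5041)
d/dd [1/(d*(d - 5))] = (5 - 2*d)/(d^2*(d^2 - 10*d + 25))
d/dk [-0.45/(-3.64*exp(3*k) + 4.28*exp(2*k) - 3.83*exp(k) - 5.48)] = (-4.914*exp(2*k) + 3.852*exp(k) - 1.7235)*exp(k)/(3.64*exp(3*k) - 4.28*exp(2*k) + 3.83*exp(k) + 5.48)^2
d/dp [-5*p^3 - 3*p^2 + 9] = 3*p*(-5*p - 2)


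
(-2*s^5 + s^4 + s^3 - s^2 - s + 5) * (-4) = 8*s^5 - 4*s^4 - 4*s^3 + 4*s^2 + 4*s - 20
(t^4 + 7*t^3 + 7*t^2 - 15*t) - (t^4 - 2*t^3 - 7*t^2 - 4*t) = 9*t^3 + 14*t^2 - 11*t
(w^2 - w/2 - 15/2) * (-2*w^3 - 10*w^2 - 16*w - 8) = -2*w^5 - 9*w^4 + 4*w^3 + 75*w^2 + 124*w + 60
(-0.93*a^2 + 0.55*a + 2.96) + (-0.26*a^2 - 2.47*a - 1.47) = -1.19*a^2 - 1.92*a + 1.49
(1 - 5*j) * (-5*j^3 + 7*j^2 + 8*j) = 25*j^4 - 40*j^3 - 33*j^2 + 8*j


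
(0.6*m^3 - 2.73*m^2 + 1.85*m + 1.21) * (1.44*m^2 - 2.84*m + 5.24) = 0.864*m^5 - 5.6352*m^4 + 13.5612*m^3 - 17.8168*m^2 + 6.2576*m + 6.3404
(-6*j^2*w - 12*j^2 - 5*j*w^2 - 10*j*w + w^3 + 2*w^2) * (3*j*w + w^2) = -18*j^3*w^2 - 36*j^3*w - 21*j^2*w^3 - 42*j^2*w^2 - 2*j*w^4 - 4*j*w^3 + w^5 + 2*w^4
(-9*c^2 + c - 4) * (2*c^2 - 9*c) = -18*c^4 + 83*c^3 - 17*c^2 + 36*c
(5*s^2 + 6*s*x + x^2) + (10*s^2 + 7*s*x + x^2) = 15*s^2 + 13*s*x + 2*x^2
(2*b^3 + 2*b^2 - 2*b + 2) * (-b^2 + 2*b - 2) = -2*b^5 + 2*b^4 + 2*b^3 - 10*b^2 + 8*b - 4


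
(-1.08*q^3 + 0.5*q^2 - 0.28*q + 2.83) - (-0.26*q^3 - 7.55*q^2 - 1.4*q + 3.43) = -0.82*q^3 + 8.05*q^2 + 1.12*q - 0.6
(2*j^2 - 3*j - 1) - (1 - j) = 2*j^2 - 2*j - 2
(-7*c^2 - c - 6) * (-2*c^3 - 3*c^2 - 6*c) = 14*c^5 + 23*c^4 + 57*c^3 + 24*c^2 + 36*c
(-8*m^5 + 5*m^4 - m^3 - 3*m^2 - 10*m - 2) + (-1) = -8*m^5 + 5*m^4 - m^3 - 3*m^2 - 10*m - 3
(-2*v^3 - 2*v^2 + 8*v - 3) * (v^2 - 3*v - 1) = -2*v^5 + 4*v^4 + 16*v^3 - 25*v^2 + v + 3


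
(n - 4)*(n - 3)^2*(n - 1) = n^4 - 11*n^3 + 43*n^2 - 69*n + 36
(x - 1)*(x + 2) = x^2 + x - 2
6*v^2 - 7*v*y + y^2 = (-6*v + y)*(-v + y)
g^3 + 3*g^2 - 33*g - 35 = (g - 5)*(g + 1)*(g + 7)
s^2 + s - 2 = (s - 1)*(s + 2)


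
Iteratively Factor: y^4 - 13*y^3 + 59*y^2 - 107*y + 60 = (y - 5)*(y^3 - 8*y^2 + 19*y - 12) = (y - 5)*(y - 1)*(y^2 - 7*y + 12) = (y - 5)*(y - 3)*(y - 1)*(y - 4)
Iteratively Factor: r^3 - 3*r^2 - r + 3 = (r - 1)*(r^2 - 2*r - 3) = (r - 3)*(r - 1)*(r + 1)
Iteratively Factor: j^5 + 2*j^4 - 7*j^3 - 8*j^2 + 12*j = (j - 2)*(j^4 + 4*j^3 + j^2 - 6*j) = (j - 2)*(j + 3)*(j^3 + j^2 - 2*j) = (j - 2)*(j - 1)*(j + 3)*(j^2 + 2*j) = j*(j - 2)*(j - 1)*(j + 3)*(j + 2)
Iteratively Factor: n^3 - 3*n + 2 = (n - 1)*(n^2 + n - 2) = (n - 1)^2*(n + 2)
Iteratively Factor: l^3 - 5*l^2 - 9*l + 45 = (l + 3)*(l^2 - 8*l + 15) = (l - 3)*(l + 3)*(l - 5)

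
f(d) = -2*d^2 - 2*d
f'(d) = -4*d - 2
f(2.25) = -14.62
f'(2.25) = -11.00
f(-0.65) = 0.46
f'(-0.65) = 0.60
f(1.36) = -6.42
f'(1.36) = -7.44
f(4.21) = -43.87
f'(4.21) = -18.84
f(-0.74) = 0.38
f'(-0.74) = 0.96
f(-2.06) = -4.37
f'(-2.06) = 6.24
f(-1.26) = -0.66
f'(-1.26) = 3.04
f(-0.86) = 0.24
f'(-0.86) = 1.44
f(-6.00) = -60.00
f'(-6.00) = 22.00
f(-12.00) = -264.00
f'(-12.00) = 46.00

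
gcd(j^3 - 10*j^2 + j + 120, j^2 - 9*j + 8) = j - 8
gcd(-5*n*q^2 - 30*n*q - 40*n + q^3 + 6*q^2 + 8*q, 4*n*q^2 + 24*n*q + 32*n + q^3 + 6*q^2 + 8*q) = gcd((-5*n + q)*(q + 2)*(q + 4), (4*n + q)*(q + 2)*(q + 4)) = q^2 + 6*q + 8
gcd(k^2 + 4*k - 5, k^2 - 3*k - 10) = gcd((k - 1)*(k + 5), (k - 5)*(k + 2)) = 1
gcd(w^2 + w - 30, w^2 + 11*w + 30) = w + 6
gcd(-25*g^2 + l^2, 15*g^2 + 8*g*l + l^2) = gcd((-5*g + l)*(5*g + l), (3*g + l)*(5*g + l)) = 5*g + l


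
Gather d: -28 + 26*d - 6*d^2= -6*d^2 + 26*d - 28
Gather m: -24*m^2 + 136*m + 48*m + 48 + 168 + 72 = -24*m^2 + 184*m + 288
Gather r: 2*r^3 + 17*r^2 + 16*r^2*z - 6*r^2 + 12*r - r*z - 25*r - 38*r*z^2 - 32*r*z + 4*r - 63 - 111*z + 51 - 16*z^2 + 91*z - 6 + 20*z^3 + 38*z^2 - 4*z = 2*r^3 + r^2*(16*z + 11) + r*(-38*z^2 - 33*z - 9) + 20*z^3 + 22*z^2 - 24*z - 18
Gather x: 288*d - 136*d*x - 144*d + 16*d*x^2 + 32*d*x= 16*d*x^2 - 104*d*x + 144*d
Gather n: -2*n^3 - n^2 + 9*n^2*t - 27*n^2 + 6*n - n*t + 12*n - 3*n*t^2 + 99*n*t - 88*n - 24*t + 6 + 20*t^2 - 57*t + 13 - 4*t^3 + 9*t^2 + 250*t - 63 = -2*n^3 + n^2*(9*t - 28) + n*(-3*t^2 + 98*t - 70) - 4*t^3 + 29*t^2 + 169*t - 44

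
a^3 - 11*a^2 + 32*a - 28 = (a - 7)*(a - 2)^2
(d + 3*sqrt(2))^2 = d^2 + 6*sqrt(2)*d + 18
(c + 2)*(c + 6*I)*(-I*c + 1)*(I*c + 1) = c^4 + 2*c^3 + 6*I*c^3 + c^2 + 12*I*c^2 + 2*c + 6*I*c + 12*I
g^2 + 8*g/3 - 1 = (g - 1/3)*(g + 3)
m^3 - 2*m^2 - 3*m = m*(m - 3)*(m + 1)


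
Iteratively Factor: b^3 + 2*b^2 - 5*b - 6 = (b + 3)*(b^2 - b - 2) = (b - 2)*(b + 3)*(b + 1)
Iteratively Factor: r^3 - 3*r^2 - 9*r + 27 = (r - 3)*(r^2 - 9) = (r - 3)^2*(r + 3)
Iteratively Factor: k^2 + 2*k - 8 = (k - 2)*(k + 4)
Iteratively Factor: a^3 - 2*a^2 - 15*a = (a - 5)*(a^2 + 3*a) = a*(a - 5)*(a + 3)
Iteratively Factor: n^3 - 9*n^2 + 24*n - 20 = (n - 2)*(n^2 - 7*n + 10) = (n - 5)*(n - 2)*(n - 2)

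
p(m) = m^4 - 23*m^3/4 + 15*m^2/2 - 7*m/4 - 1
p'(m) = 4*m^3 - 69*m^2/4 + 15*m - 7/4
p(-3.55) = 515.80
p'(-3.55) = -451.35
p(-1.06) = 17.39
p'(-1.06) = -41.80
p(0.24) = -1.06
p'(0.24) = 0.91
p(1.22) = -0.20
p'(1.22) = -1.86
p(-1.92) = 84.30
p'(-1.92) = -122.45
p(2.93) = -12.67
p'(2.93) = -5.27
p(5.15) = 106.95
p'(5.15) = 164.35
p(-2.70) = 224.72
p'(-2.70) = -246.73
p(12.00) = 11858.00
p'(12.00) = 4606.25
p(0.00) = -1.00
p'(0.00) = -1.75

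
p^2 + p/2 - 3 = (p - 3/2)*(p + 2)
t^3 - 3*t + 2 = (t - 1)^2*(t + 2)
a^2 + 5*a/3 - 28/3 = (a - 7/3)*(a + 4)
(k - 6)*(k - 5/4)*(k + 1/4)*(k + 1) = k^4 - 6*k^3 - 21*k^2/16 + 121*k/16 + 15/8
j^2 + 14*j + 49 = (j + 7)^2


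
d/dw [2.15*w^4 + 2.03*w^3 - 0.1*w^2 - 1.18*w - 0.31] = 8.6*w^3 + 6.09*w^2 - 0.2*w - 1.18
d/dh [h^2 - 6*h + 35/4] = 2*h - 6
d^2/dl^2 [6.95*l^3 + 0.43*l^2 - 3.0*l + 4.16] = 41.7*l + 0.86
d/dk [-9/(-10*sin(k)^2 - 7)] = -90*sin(2*k)/(5*cos(2*k) - 12)^2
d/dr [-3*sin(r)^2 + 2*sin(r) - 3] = 2*(1 - 3*sin(r))*cos(r)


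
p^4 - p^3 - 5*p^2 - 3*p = p*(p - 3)*(p + 1)^2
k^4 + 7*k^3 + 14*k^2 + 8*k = k*(k + 1)*(k + 2)*(k + 4)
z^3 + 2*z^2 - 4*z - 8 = (z - 2)*(z + 2)^2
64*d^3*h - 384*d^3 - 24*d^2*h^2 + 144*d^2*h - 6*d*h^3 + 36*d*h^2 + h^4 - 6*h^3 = (-8*d + h)*(-2*d + h)*(4*d + h)*(h - 6)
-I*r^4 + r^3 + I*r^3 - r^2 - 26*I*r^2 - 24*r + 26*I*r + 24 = (r - 4*I)*(r - I)*(r + 6*I)*(-I*r + I)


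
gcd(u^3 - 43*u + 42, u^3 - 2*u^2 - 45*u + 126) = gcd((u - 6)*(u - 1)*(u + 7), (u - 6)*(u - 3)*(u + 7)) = u^2 + u - 42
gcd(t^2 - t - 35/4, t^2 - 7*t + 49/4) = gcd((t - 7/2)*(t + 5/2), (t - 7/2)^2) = t - 7/2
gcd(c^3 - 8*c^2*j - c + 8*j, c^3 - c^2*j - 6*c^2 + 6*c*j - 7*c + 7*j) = c + 1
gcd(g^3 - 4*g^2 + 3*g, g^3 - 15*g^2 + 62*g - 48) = g - 1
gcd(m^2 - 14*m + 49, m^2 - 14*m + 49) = m^2 - 14*m + 49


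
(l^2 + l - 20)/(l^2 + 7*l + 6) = (l^2 + l - 20)/(l^2 + 7*l + 6)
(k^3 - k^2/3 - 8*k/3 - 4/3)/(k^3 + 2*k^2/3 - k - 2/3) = (k - 2)/(k - 1)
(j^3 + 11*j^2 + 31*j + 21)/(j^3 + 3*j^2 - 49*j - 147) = (j + 1)/(j - 7)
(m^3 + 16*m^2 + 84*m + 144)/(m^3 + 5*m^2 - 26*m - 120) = (m + 6)/(m - 5)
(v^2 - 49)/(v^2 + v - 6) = (v^2 - 49)/(v^2 + v - 6)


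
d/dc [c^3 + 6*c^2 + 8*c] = 3*c^2 + 12*c + 8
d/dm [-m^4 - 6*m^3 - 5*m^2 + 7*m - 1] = -4*m^3 - 18*m^2 - 10*m + 7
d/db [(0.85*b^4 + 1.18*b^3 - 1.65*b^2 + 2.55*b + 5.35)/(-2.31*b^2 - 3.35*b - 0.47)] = (-3.927*b^5 - 11.2683*b^4 - 9.504*b^3 + 9.7542*b^2 + 26.268*b + 16.724)/(5.3361*b^4 + 15.477*b^3 + 13.3939*b^2 + 3.149*b + 0.2209)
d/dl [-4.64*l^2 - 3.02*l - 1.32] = -9.28*l - 3.02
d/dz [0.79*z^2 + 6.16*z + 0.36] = 1.58*z + 6.16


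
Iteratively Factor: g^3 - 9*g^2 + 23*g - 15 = (g - 1)*(g^2 - 8*g + 15) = (g - 3)*(g - 1)*(g - 5)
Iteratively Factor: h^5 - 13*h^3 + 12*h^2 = (h)*(h^4 - 13*h^2 + 12*h) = h*(h + 4)*(h^3 - 4*h^2 + 3*h) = h^2*(h + 4)*(h^2 - 4*h + 3) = h^2*(h - 1)*(h + 4)*(h - 3)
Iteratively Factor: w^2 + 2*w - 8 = (w + 4)*(w - 2)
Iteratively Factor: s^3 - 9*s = (s - 3)*(s^2 + 3*s) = (s - 3)*(s + 3)*(s)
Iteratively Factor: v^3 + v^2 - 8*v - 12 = (v + 2)*(v^2 - v - 6) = (v + 2)^2*(v - 3)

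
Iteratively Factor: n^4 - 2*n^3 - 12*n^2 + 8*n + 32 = (n + 2)*(n^3 - 4*n^2 - 4*n + 16) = (n - 2)*(n + 2)*(n^2 - 2*n - 8) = (n - 4)*(n - 2)*(n + 2)*(n + 2)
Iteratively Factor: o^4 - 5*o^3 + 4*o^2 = (o)*(o^3 - 5*o^2 + 4*o) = o^2*(o^2 - 5*o + 4) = o^2*(o - 4)*(o - 1)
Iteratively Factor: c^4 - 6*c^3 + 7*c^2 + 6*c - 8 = (c + 1)*(c^3 - 7*c^2 + 14*c - 8) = (c - 4)*(c + 1)*(c^2 - 3*c + 2) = (c - 4)*(c - 1)*(c + 1)*(c - 2)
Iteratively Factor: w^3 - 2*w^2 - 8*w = (w - 4)*(w^2 + 2*w) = w*(w - 4)*(w + 2)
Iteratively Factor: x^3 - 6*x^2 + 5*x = (x)*(x^2 - 6*x + 5) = x*(x - 5)*(x - 1)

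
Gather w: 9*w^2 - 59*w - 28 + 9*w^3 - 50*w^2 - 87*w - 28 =9*w^3 - 41*w^2 - 146*w - 56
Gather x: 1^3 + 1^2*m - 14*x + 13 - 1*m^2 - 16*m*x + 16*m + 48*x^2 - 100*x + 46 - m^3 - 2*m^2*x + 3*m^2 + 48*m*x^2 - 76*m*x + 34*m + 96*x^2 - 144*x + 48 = -m^3 + 2*m^2 + 51*m + x^2*(48*m + 144) + x*(-2*m^2 - 92*m - 258) + 108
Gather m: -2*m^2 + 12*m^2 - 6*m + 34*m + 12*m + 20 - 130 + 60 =10*m^2 + 40*m - 50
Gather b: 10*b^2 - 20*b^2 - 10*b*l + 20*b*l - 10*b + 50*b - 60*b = -10*b^2 + b*(10*l - 20)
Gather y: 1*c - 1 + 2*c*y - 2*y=c + y*(2*c - 2) - 1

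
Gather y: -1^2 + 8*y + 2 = 8*y + 1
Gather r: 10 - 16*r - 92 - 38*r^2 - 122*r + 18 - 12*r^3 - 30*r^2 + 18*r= -12*r^3 - 68*r^2 - 120*r - 64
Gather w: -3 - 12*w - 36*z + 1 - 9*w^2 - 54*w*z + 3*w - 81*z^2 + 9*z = -9*w^2 + w*(-54*z - 9) - 81*z^2 - 27*z - 2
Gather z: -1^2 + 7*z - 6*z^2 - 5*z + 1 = -6*z^2 + 2*z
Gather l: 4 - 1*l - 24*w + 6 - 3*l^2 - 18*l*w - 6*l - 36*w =-3*l^2 + l*(-18*w - 7) - 60*w + 10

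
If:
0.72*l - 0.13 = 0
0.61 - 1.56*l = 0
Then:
No Solution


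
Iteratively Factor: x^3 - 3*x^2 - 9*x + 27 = (x - 3)*(x^2 - 9) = (x - 3)*(x + 3)*(x - 3)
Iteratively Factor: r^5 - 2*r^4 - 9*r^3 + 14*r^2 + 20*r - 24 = (r + 2)*(r^4 - 4*r^3 - r^2 + 16*r - 12) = (r + 2)^2*(r^3 - 6*r^2 + 11*r - 6) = (r - 1)*(r + 2)^2*(r^2 - 5*r + 6) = (r - 2)*(r - 1)*(r + 2)^2*(r - 3)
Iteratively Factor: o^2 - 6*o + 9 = (o - 3)*(o - 3)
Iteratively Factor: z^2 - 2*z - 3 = (z - 3)*(z + 1)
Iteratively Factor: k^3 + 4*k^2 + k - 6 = (k - 1)*(k^2 + 5*k + 6) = (k - 1)*(k + 3)*(k + 2)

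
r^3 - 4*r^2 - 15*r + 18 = (r - 6)*(r - 1)*(r + 3)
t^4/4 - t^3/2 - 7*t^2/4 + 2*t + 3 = (t/4 + 1/2)*(t - 3)*(t - 2)*(t + 1)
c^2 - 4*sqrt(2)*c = c*(c - 4*sqrt(2))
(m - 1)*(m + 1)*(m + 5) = m^3 + 5*m^2 - m - 5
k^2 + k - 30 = (k - 5)*(k + 6)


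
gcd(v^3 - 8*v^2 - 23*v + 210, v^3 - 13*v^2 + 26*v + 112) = v - 7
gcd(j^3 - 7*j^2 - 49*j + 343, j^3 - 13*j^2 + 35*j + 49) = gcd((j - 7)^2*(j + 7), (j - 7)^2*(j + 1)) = j^2 - 14*j + 49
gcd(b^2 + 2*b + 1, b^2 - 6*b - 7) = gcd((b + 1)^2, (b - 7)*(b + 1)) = b + 1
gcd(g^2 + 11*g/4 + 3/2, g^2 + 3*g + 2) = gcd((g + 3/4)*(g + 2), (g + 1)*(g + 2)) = g + 2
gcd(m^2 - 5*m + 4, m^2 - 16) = m - 4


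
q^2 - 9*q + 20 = (q - 5)*(q - 4)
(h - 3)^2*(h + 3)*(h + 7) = h^4 + 4*h^3 - 30*h^2 - 36*h + 189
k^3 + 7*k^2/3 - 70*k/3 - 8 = (k - 4)*(k + 1/3)*(k + 6)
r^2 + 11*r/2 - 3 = (r - 1/2)*(r + 6)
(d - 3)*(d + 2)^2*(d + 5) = d^4 + 6*d^3 - 3*d^2 - 52*d - 60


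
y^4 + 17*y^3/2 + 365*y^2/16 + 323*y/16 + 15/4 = (y + 1/4)*(y + 5/4)*(y + 3)*(y + 4)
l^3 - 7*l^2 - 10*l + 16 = (l - 8)*(l - 1)*(l + 2)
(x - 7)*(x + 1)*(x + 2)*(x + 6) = x^4 + 2*x^3 - 43*x^2 - 128*x - 84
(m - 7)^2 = m^2 - 14*m + 49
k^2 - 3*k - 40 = (k - 8)*(k + 5)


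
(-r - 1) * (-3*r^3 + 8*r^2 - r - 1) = 3*r^4 - 5*r^3 - 7*r^2 + 2*r + 1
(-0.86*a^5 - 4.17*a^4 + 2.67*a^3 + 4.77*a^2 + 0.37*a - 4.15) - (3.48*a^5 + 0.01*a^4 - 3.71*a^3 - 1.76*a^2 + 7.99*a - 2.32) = -4.34*a^5 - 4.18*a^4 + 6.38*a^3 + 6.53*a^2 - 7.62*a - 1.83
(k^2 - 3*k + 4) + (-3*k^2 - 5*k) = -2*k^2 - 8*k + 4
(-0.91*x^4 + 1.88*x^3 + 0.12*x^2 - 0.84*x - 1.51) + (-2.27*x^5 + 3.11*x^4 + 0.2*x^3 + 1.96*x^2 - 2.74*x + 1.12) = -2.27*x^5 + 2.2*x^4 + 2.08*x^3 + 2.08*x^2 - 3.58*x - 0.39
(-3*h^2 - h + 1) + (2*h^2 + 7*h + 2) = -h^2 + 6*h + 3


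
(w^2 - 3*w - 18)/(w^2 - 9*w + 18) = (w + 3)/(w - 3)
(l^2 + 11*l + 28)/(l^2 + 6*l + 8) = (l + 7)/(l + 2)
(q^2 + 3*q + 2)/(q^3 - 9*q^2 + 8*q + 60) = (q + 1)/(q^2 - 11*q + 30)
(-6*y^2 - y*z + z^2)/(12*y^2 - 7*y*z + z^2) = (-2*y - z)/(4*y - z)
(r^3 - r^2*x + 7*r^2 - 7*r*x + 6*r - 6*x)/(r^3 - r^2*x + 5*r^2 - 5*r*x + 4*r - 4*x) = (r + 6)/(r + 4)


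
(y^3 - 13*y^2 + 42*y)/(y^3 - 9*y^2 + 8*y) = (y^2 - 13*y + 42)/(y^2 - 9*y + 8)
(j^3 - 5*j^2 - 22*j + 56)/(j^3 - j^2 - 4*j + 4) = (j^2 - 3*j - 28)/(j^2 + j - 2)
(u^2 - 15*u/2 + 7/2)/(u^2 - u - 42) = (u - 1/2)/(u + 6)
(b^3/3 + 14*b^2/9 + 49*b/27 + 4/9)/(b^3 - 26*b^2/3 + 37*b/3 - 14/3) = (9*b^3 + 42*b^2 + 49*b + 12)/(9*(3*b^3 - 26*b^2 + 37*b - 14))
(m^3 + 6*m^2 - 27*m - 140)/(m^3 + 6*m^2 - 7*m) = (m^2 - m - 20)/(m*(m - 1))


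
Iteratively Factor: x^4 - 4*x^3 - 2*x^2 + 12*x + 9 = (x - 3)*(x^3 - x^2 - 5*x - 3) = (x - 3)*(x + 1)*(x^2 - 2*x - 3) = (x - 3)*(x + 1)^2*(x - 3)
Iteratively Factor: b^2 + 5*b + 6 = (b + 3)*(b + 2)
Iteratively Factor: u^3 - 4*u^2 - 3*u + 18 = (u + 2)*(u^2 - 6*u + 9) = (u - 3)*(u + 2)*(u - 3)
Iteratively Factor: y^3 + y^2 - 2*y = (y)*(y^2 + y - 2) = y*(y + 2)*(y - 1)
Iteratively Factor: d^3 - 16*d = (d - 4)*(d^2 + 4*d) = d*(d - 4)*(d + 4)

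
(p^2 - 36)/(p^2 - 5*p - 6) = (p + 6)/(p + 1)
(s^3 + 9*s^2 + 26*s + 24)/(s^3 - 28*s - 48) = (s + 3)/(s - 6)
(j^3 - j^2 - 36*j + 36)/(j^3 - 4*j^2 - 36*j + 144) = (j - 1)/(j - 4)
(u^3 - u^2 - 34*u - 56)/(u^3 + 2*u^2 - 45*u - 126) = (u^2 + 6*u + 8)/(u^2 + 9*u + 18)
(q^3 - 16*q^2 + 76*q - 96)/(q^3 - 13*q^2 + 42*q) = (q^2 - 10*q + 16)/(q*(q - 7))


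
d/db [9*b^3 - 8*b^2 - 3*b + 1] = 27*b^2 - 16*b - 3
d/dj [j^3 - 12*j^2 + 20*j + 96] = 3*j^2 - 24*j + 20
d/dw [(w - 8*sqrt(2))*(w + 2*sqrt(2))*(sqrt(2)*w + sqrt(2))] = 3*sqrt(2)*w^2 - 24*w + 2*sqrt(2)*w - 32*sqrt(2) - 12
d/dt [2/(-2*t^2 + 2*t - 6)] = (2*t - 1)/(t^2 - t + 3)^2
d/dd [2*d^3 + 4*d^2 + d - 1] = 6*d^2 + 8*d + 1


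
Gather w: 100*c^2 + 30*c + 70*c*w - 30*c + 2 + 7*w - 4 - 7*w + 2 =100*c^2 + 70*c*w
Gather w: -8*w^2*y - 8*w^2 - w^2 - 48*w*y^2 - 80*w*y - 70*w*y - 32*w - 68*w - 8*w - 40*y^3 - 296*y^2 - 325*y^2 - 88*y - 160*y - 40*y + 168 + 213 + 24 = w^2*(-8*y - 9) + w*(-48*y^2 - 150*y - 108) - 40*y^3 - 621*y^2 - 288*y + 405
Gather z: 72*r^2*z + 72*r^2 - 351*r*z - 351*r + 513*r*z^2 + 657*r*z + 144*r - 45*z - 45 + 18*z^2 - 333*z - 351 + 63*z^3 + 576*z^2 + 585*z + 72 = 72*r^2 - 207*r + 63*z^3 + z^2*(513*r + 594) + z*(72*r^2 + 306*r + 207) - 324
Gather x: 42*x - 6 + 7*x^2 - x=7*x^2 + 41*x - 6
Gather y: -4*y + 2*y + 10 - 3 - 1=6 - 2*y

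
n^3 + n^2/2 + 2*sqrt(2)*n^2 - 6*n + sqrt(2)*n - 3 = (n + 1/2)*(n - sqrt(2))*(n + 3*sqrt(2))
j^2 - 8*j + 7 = (j - 7)*(j - 1)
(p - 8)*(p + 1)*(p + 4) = p^3 - 3*p^2 - 36*p - 32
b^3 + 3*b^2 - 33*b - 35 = (b - 5)*(b + 1)*(b + 7)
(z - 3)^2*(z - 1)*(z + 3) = z^4 - 4*z^3 - 6*z^2 + 36*z - 27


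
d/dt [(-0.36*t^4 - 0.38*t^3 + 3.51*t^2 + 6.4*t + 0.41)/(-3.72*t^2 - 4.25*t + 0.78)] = (2.6784*t^5 + 6.0036*t^4 + 2.1068*t^3 + 8.0013*t^2 + 8.526*t + 6.7345)/(13.8384*t^4 + 31.62*t^3 + 12.2593*t^2 - 6.63*t + 0.6084)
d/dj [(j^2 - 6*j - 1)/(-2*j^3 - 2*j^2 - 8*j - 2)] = (j^4 - 12*j^3 - 13*j^2 - 4*j + 2)/(2*(j^6 + 2*j^5 + 9*j^4 + 10*j^3 + 18*j^2 + 8*j + 1))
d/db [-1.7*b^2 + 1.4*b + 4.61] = 1.4 - 3.4*b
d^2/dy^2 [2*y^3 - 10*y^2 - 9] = 12*y - 20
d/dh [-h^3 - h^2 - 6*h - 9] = -3*h^2 - 2*h - 6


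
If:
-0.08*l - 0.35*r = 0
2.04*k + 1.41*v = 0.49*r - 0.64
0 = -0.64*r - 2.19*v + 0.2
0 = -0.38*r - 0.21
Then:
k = -0.62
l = 2.42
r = -0.55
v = 0.25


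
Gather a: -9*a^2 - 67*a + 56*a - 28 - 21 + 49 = -9*a^2 - 11*a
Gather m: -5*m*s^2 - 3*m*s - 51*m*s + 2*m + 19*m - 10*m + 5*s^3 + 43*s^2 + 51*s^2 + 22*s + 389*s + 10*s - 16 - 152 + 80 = m*(-5*s^2 - 54*s + 11) + 5*s^3 + 94*s^2 + 421*s - 88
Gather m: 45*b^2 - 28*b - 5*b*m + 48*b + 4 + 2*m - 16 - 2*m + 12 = 45*b^2 - 5*b*m + 20*b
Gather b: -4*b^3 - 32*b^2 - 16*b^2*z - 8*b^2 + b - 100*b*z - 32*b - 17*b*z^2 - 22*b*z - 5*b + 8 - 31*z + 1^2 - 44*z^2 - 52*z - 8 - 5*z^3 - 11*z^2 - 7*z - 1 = -4*b^3 + b^2*(-16*z - 40) + b*(-17*z^2 - 122*z - 36) - 5*z^3 - 55*z^2 - 90*z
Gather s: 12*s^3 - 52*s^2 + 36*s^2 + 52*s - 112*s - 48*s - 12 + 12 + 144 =12*s^3 - 16*s^2 - 108*s + 144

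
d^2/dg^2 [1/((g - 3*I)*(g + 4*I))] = 2*((g - 3*I)^2 + (g - 3*I)*(g + 4*I) + (g + 4*I)^2)/((g - 3*I)^3*(g + 4*I)^3)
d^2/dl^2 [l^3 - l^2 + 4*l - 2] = 6*l - 2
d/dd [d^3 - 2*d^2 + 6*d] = 3*d^2 - 4*d + 6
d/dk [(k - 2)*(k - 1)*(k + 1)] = 3*k^2 - 4*k - 1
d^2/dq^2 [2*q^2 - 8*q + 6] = 4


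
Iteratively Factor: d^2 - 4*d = (d - 4)*(d)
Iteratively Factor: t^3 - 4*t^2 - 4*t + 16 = (t + 2)*(t^2 - 6*t + 8) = (t - 2)*(t + 2)*(t - 4)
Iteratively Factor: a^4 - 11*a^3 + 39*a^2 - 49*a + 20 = (a - 1)*(a^3 - 10*a^2 + 29*a - 20) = (a - 4)*(a - 1)*(a^2 - 6*a + 5) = (a - 4)*(a - 1)^2*(a - 5)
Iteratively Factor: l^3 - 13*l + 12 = (l + 4)*(l^2 - 4*l + 3) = (l - 1)*(l + 4)*(l - 3)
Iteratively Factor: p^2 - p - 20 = (p + 4)*(p - 5)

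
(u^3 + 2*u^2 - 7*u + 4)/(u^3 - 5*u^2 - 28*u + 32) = (u - 1)/(u - 8)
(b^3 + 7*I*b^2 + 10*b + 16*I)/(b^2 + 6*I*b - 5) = (b^2 + 6*I*b + 16)/(b + 5*I)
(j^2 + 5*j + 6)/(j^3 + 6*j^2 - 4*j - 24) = (j + 3)/(j^2 + 4*j - 12)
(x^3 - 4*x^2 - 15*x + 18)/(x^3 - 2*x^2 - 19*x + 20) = (x^2 - 3*x - 18)/(x^2 - x - 20)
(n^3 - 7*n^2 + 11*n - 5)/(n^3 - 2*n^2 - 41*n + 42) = (n^2 - 6*n + 5)/(n^2 - n - 42)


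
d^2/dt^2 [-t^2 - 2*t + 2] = -2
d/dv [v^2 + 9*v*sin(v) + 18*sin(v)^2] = 9*v*cos(v) + 2*v + 9*sin(v) + 18*sin(2*v)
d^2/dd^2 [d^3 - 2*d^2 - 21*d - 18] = 6*d - 4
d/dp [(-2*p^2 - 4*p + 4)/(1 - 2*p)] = 4*(p^2 - p + 1)/(4*p^2 - 4*p + 1)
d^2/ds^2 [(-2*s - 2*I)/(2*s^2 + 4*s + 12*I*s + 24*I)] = 2*(-4*(s + I)*(s + 1 + 3*I)^2 + (3*s + 2 + 7*I)*(s^2 + 2*s + 6*I*s + 12*I))/(s^2 + 2*s + 6*I*s + 12*I)^3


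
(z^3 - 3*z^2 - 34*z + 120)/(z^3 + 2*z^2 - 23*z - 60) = (z^2 + 2*z - 24)/(z^2 + 7*z + 12)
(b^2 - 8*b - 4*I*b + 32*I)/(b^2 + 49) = (b^2 - 8*b - 4*I*b + 32*I)/(b^2 + 49)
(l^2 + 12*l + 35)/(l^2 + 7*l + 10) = (l + 7)/(l + 2)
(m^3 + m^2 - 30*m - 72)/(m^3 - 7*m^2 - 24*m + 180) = (m^2 + 7*m + 12)/(m^2 - m - 30)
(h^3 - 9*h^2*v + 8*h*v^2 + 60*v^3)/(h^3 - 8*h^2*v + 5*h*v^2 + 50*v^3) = (-h + 6*v)/(-h + 5*v)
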